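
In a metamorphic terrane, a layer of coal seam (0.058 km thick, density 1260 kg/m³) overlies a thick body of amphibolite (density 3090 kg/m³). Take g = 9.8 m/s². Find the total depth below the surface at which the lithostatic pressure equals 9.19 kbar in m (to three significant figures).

Pressure at base of upper layers: 1260×9.8×58 = 7.162×10^5 Pa = 7.162×10^-3 kbar
Remaining pressure to be supplied by amphibolite: 9.190×10^8 − 7.162×10^5 = 9.183×10^8 Pa
Additional depth in amphibolite = 9.183×10^8 Pa / (3090 kg/m³ × 9.8 m/s²) = 30324 m
Total depth = 58 m + 30324 m = 30382 m

30400 m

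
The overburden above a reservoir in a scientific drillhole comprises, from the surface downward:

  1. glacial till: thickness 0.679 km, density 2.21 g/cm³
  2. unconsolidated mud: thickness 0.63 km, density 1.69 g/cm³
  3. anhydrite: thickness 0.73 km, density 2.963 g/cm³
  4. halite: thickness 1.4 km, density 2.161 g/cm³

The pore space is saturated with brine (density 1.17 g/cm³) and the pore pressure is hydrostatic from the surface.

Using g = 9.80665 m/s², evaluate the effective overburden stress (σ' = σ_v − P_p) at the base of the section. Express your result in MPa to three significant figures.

36.6 MPa

Overburden (lithostatic) stress σ_v:
glacial till: 2210 kg/m³ × 9.80665 m/s² × 679 m = 1.472×10^7 Pa = 14.72 MPa
unconsolidated mud: 1690 kg/m³ × 9.80665 m/s² × 630 m = 1.044×10^7 Pa = 10.44 MPa
anhydrite: 2963 kg/m³ × 9.80665 m/s² × 730 m = 2.121×10^7 Pa = 21.21 MPa
halite: 2161 kg/m³ × 9.80665 m/s² × 1400 m = 2.967×10^7 Pa = 29.67 MPa
Total = 14.72 + 10.44 + 21.21 + 29.67 = 76.038 MPa
Pore pressure P_p = 1170 kg/m³ × 9.80665 m/s² × 3439 m = 3.946×10^7 Pa = 39.46 MPa
Effective stress σ' = σ_v − P_p = 76.04 − 39.46 = 36.579 MPa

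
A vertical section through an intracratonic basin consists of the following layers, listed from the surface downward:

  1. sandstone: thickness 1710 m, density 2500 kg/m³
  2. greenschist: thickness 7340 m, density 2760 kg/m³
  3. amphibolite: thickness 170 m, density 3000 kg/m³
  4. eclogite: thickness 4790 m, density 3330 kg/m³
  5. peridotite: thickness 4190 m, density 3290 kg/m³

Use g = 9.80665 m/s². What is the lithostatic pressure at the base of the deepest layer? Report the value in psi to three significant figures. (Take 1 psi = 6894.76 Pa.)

77900 psi

sandstone: 2500 kg/m³ × 9.80665 m/s² × 1710 m = 4.192×10^7 Pa = 6080 psi
greenschist: 2760 kg/m³ × 9.80665 m/s² × 7340 m = 1.987×10^8 Pa = 28814 psi
amphibolite: 3000 kg/m³ × 9.80665 m/s² × 170 m = 5.001×10^6 Pa = 725.4 psi
eclogite: 3330 kg/m³ × 9.80665 m/s² × 4790 m = 1.564×10^8 Pa = 22687 psi
peridotite: 3290 kg/m³ × 9.80665 m/s² × 4190 m = 1.352×10^8 Pa = 19607 psi
Total = 6080 + 28814 + 725.4 + 22687 + 19607 = 77914 psi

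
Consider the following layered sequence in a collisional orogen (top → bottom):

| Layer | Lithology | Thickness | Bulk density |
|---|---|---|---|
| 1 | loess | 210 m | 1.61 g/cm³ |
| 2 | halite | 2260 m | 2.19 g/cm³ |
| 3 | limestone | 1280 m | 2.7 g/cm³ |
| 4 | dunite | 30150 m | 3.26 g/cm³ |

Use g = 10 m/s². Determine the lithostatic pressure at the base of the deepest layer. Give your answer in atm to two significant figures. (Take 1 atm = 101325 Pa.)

11000 atm

loess: 1610 kg/m³ × 10 m/s² × 210 m = 3.381×10^6 Pa = 33.37 atm
halite: 2190 kg/m³ × 10 m/s² × 2260 m = 4.949×10^7 Pa = 488.5 atm
limestone: 2700 kg/m³ × 10 m/s² × 1280 m = 3.456×10^7 Pa = 341.1 atm
dunite: 3260 kg/m³ × 10 m/s² × 30150 m = 9.829×10^8 Pa = 9700 atm
Total = 33.37 + 488.5 + 341.1 + 9700 = 10563 atm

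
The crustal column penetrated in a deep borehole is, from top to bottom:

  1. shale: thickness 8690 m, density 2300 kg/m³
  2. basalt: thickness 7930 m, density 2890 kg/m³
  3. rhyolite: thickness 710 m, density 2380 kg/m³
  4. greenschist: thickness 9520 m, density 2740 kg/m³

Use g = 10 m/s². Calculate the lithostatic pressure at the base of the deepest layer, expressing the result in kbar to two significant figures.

shale: 2300 kg/m³ × 10 m/s² × 8690 m = 1.999×10^8 Pa = 1.999 kbar
basalt: 2890 kg/m³ × 10 m/s² × 7930 m = 2.292×10^8 Pa = 2.292 kbar
rhyolite: 2380 kg/m³ × 10 m/s² × 710 m = 1.690×10^7 Pa = 0.1690 kbar
greenschist: 2740 kg/m³ × 10 m/s² × 9520 m = 2.608×10^8 Pa = 2.608 kbar
Total = 1.999 + 2.292 + 0.1690 + 2.608 = 7.0679 kbar

7.1 kbar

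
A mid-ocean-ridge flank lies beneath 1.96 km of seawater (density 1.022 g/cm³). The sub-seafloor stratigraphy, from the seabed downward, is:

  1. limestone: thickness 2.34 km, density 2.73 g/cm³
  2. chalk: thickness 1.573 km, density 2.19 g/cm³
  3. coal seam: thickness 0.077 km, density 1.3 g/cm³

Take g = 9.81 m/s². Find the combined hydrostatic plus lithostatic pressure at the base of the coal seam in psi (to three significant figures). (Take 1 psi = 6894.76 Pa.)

seawater: 1022 kg/m³ × 9.81 m/s² × 1960 m = 1.965×10^7 Pa = 2850 psi
limestone: 2730 kg/m³ × 9.81 m/s² × 2340 m = 6.267×10^7 Pa = 9089 psi
chalk: 2190 kg/m³ × 9.81 m/s² × 1573 m = 3.379×10^7 Pa = 4901 psi
coal seam: 1300 kg/m³ × 9.81 m/s² × 77 m = 9.820×10^5 Pa = 142.4 psi
Total = 2850 + 9089 + 4901 + 142.4 = 16983 psi

17000 psi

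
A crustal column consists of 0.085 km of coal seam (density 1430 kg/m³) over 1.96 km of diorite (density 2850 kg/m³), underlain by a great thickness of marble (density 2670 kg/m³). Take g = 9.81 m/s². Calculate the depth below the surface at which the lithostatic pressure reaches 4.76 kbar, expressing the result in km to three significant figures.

Pressure at base of upper layers: 1430×9.81×85 + 2850×9.81×1960 = 5.599×10^7 Pa = 0.5599 kbar
Remaining pressure to be supplied by marble: 4.760×10^8 − 5.599×10^7 = 4.200×10^8 Pa
Additional depth in marble = 4.200×10^8 Pa / (2670 kg/m³ × 9.81 m/s²) = 16035 m
Total depth = 2045 m + 16035 m = 18080 m
= 18.080 km

18.1 km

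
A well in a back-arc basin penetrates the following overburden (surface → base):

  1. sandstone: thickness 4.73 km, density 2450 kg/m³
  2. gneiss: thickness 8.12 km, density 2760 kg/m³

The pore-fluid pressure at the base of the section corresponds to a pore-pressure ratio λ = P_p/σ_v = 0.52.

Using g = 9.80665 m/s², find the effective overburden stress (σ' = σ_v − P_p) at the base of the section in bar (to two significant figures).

Overburden (lithostatic) stress σ_v:
sandstone: 2450 kg/m³ × 9.80665 m/s² × 4730 m = 1.136×10^8 Pa = 113.6 MPa
gneiss: 2760 kg/m³ × 9.80665 m/s² × 8120 m = 2.198×10^8 Pa = 219.8 MPa
Total = 113.6 + 219.8 = 333.42 MPa
Pore pressure P_p = λ·σ_v = 0.52 × 333.4 MPa = 173.4 MPa
Effective stress σ' = σ_v − P_p = 333.4 − 173.4 = 160.04 MPa = 1600.4 bar

1600 bar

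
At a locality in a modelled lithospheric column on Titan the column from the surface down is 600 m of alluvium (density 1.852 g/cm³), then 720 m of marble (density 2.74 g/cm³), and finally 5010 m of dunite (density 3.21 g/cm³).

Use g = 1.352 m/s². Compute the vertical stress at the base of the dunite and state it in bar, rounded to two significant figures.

alluvium: 1852 kg/m³ × 1.352 m/s² × 600 m = 1.502×10^6 Pa = 15.02 bar
marble: 2740 kg/m³ × 1.352 m/s² × 720 m = 2.667×10^6 Pa = 26.67 bar
dunite: 3210 kg/m³ × 1.352 m/s² × 5010 m = 2.174×10^7 Pa = 217.4 bar
Total = 15.02 + 26.67 + 217.4 = 259.13 bar

260 bar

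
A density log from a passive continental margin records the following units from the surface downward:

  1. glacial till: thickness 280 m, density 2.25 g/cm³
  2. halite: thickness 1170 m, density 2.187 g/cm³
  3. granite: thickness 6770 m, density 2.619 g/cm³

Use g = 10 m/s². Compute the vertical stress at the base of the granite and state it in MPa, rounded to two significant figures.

210 MPa

glacial till: 2250 kg/m³ × 10 m/s² × 280 m = 6.300×10^6 Pa = 6.300 MPa
halite: 2187 kg/m³ × 10 m/s² × 1170 m = 2.559×10^7 Pa = 25.59 MPa
granite: 2619 kg/m³ × 10 m/s² × 6770 m = 1.773×10^8 Pa = 177.3 MPa
Total = 6.300 + 25.59 + 177.3 = 209.19 MPa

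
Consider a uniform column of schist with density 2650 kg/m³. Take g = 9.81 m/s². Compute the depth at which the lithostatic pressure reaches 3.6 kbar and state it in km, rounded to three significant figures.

13.8 km

h = P/(ρg) = 3.6 kbar / (2650 kg/m³ × 9.81 m/s²) = 3.600×10^8 Pa / 25996 Pa/m = 13848 m
= 13.848 km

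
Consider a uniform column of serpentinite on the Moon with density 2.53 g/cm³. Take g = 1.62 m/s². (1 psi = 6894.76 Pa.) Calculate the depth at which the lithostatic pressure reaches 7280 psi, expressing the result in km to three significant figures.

h = P/(ρg) = 7280 psi / (2530 kg/m³ × 1.62 m/s²) = 5.019×10^7 Pa / 4098.6 Pa/m = 12247 m
= 12.247 km

12.2 km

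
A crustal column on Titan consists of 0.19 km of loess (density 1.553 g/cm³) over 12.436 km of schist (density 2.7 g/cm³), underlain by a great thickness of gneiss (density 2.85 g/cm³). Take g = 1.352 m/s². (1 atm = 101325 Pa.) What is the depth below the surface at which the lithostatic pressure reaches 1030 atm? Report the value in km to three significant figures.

Pressure at base of upper layers: 1553×1.352×190 + 2700×1.352×12436 = 4.580×10^7 Pa = 452.0 atm
Remaining pressure to be supplied by gneiss: 1.044×10^8 − 4.580×10^7 = 5.857×10^7 Pa
Additional depth in gneiss = 5.857×10^7 Pa / (2850 kg/m³ × 1.352 m/s²) = 15200 m
Total depth = 12626 m + 15200 m = 27826 m
= 27.826 km

27.8 km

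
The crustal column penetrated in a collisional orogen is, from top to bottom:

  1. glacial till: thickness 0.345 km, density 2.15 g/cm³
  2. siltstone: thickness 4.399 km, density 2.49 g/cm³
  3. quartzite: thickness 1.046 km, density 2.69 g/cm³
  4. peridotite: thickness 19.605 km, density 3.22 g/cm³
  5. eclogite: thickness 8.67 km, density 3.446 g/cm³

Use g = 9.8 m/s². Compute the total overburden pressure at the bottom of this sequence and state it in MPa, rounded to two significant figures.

glacial till: 2150 kg/m³ × 9.8 m/s² × 345 m = 7.269×10^6 Pa = 7.269 MPa
siltstone: 2490 kg/m³ × 9.8 m/s² × 4399 m = 1.073×10^8 Pa = 107.3 MPa
quartzite: 2690 kg/m³ × 9.8 m/s² × 1046 m = 2.757×10^7 Pa = 27.57 MPa
peridotite: 3220 kg/m³ × 9.8 m/s² × 19605 m = 6.187×10^8 Pa = 618.7 MPa
eclogite: 3446 kg/m³ × 9.8 m/s² × 8670 m = 2.928×10^8 Pa = 292.8 MPa
Total = 7.269 + 107.3 + 27.57 + 618.7 + 292.8 = 1053.6 MPa

1100 MPa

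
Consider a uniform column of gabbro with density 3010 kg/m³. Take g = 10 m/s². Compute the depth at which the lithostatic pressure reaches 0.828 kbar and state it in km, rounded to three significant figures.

h = P/(ρg) = 0.828 kbar / (3010 kg/m³ × 10 m/s²) = 8.280×10^7 Pa / 30100 Pa/m = 2750.8 m
= 2.7508 km

2.75 km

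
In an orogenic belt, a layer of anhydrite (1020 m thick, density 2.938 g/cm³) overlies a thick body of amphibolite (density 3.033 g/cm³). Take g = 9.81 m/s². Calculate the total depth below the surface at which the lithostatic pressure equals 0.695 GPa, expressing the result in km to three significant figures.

Pressure at base of upper layers: 2938×9.81×1020 = 2.940×10^7 Pa = 0.02940 GPa
Remaining pressure to be supplied by amphibolite: 6.950×10^8 − 2.940×10^7 = 6.656×10^8 Pa
Additional depth in amphibolite = 6.656×10^8 Pa / (3033 kg/m³ × 9.81 m/s²) = 22370 m
Total depth = 1020 m + 22370 m = 23390 m
= 23.390 km

23.4 km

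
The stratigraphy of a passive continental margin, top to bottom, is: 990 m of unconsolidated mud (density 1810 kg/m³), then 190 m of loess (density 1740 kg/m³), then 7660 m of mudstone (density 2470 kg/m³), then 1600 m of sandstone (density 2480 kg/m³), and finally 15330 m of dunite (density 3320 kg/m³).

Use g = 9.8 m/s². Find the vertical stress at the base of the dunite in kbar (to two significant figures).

unconsolidated mud: 1810 kg/m³ × 9.8 m/s² × 990 m = 1.756×10^7 Pa = 0.1756 kbar
loess: 1740 kg/m³ × 9.8 m/s² × 190 m = 3.240×10^6 Pa = 0.03240 kbar
mudstone: 2470 kg/m³ × 9.8 m/s² × 7660 m = 1.854×10^8 Pa = 1.854 kbar
sandstone: 2480 kg/m³ × 9.8 m/s² × 1600 m = 3.889×10^7 Pa = 0.3889 kbar
dunite: 3320 kg/m³ × 9.8 m/s² × 15330 m = 4.988×10^8 Pa = 4.988 kbar
Total = 0.1756 + 0.03240 + 1.854 + 0.3889 + 4.988 = 7.4388 kbar

7.4 kbar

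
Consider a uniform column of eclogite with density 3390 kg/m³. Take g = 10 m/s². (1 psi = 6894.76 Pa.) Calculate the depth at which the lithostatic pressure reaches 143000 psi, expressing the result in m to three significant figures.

h = P/(ρg) = 143000 psi / (3390 kg/m³ × 10 m/s²) = 9.860×10^8 Pa / 33900 Pa/m = 29084 m

29100 m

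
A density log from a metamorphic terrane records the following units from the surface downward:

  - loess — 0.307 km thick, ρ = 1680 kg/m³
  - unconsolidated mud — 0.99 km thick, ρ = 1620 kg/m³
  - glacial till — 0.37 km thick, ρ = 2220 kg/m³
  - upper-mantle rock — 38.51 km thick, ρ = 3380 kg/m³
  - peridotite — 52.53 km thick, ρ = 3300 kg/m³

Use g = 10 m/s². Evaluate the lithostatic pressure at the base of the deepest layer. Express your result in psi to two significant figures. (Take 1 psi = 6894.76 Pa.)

440000 psi

loess: 1680 kg/m³ × 10 m/s² × 307 m = 5.158×10^6 Pa = 748.0 psi
unconsolidated mud: 1620 kg/m³ × 10 m/s² × 990 m = 1.604×10^7 Pa = 2326 psi
glacial till: 2220 kg/m³ × 10 m/s² × 370 m = 8.214×10^6 Pa = 1191 psi
upper-mantle rock: 3380 kg/m³ × 10 m/s² × 38510 m = 1.302×10^9 Pa = 1.888×10^5 psi
peridotite: 3300 kg/m³ × 10 m/s² × 52530 m = 1.733×10^9 Pa = 2.514×10^5 psi
Total = 748.0 + 2326 + 1191 + 1.888×10^5 + 2.514×10^5 = 4.4447×10^5 psi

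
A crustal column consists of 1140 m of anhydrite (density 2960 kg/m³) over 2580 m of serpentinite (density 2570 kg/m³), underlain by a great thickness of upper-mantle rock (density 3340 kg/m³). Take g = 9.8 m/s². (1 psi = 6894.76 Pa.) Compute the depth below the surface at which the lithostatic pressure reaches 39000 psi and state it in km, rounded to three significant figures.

Pressure at base of upper layers: 2960×9.8×1140 + 2570×9.8×2580 = 9.805×10^7 Pa = 14221 psi
Remaining pressure to be supplied by upper-mantle rock: 2.689×10^8 − 9.805×10^7 = 1.708×10^8 Pa
Additional depth in upper-mantle rock = 1.708×10^8 Pa / (3340 kg/m³ × 9.8 m/s²) = 5219.6 m
Total depth = 3720 m + 5219.6 m = 8939.6 m
= 8.9396 km

8.94 km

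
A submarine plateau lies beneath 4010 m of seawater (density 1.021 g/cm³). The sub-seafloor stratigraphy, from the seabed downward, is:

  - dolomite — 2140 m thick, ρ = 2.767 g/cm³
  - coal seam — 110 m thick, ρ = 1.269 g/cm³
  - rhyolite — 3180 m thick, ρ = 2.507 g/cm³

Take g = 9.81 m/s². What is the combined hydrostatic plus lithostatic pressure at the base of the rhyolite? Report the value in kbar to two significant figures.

1.8 kbar

seawater: 1021 kg/m³ × 9.81 m/s² × 4010 m = 4.016×10^7 Pa = 0.4016 kbar
dolomite: 2767 kg/m³ × 9.81 m/s² × 2140 m = 5.809×10^7 Pa = 0.5809 kbar
coal seam: 1269 kg/m³ × 9.81 m/s² × 110 m = 1.369×10^6 Pa = 0.01369 kbar
rhyolite: 2507 kg/m³ × 9.81 m/s² × 3180 m = 7.821×10^7 Pa = 0.7821 kbar
Total = 0.4016 + 0.5809 + 0.01369 + 0.7821 = 1.7783 kbar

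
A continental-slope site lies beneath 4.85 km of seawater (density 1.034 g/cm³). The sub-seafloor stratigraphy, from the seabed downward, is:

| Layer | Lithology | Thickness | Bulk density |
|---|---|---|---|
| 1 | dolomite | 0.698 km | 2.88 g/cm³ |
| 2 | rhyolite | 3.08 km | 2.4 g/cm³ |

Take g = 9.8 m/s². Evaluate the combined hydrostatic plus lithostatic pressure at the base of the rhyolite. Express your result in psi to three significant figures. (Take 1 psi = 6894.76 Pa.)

seawater: 1034 kg/m³ × 9.8 m/s² × 4850 m = 4.915×10^7 Pa = 7128 psi
dolomite: 2880 kg/m³ × 9.8 m/s² × 698 m = 1.970×10^7 Pa = 2857 psi
rhyolite: 2400 kg/m³ × 9.8 m/s² × 3080 m = 7.244×10^7 Pa = 10507 psi
Total = 7128 + 2857 + 10507 = 20492 psi

20500 psi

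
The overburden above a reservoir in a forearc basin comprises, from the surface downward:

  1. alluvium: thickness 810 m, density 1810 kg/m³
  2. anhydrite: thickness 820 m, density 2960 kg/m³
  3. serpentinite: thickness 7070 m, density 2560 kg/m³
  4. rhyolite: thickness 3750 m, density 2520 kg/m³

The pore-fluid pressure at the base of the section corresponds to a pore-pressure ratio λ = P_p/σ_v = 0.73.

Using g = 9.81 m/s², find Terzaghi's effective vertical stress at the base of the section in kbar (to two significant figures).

0.83 kbar

Overburden (lithostatic) stress σ_v:
alluvium: 1810 kg/m³ × 9.81 m/s² × 810 m = 1.438×10^7 Pa = 14.38 MPa
anhydrite: 2960 kg/m³ × 9.81 m/s² × 820 m = 2.381×10^7 Pa = 23.81 MPa
serpentinite: 2560 kg/m³ × 9.81 m/s² × 7070 m = 1.776×10^8 Pa = 177.6 MPa
rhyolite: 2520 kg/m³ × 9.81 m/s² × 3750 m = 9.270×10^7 Pa = 92.70 MPa
Total = 14.38 + 23.81 + 177.6 + 92.70 = 308.45 MPa
Pore pressure P_p = λ·σ_v = 0.73 × 308.5 MPa = 225.2 MPa
Effective stress σ' = σ_v − P_p = 308.5 − 225.2 = 83.282 MPa = 0.83282 kbar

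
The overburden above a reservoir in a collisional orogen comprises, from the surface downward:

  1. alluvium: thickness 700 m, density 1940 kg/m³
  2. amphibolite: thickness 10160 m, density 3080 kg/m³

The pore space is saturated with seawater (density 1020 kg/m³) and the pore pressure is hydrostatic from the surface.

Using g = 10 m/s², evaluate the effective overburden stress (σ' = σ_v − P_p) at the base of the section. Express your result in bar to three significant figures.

Overburden (lithostatic) stress σ_v:
alluvium: 1940 kg/m³ × 10 m/s² × 700 m = 1.358×10^7 Pa = 13.58 MPa
amphibolite: 3080 kg/m³ × 10 m/s² × 10160 m = 3.129×10^8 Pa = 312.9 MPa
Total = 13.58 + 312.9 = 326.51 MPa
Pore pressure P_p = 1020 kg/m³ × 10 m/s² × 10860 m = 1.108×10^8 Pa = 110.8 MPa
Effective stress σ' = σ_v − P_p = 326.5 − 110.8 = 215.74 MPa = 2157.4 bar

2160 bar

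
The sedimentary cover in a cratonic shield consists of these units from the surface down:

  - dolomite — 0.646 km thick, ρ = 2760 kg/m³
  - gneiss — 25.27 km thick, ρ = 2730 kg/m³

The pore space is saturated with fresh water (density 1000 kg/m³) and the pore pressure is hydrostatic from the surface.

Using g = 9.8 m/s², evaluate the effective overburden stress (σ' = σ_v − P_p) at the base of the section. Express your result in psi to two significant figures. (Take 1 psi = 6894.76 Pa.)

64000 psi

Overburden (lithostatic) stress σ_v:
dolomite: 2760 kg/m³ × 9.8 m/s² × 646 m = 1.747×10^7 Pa = 17.47 MPa
gneiss: 2730 kg/m³ × 9.8 m/s² × 25270 m = 6.761×10^8 Pa = 676.1 MPa
Total = 17.47 + 676.1 = 693.55 MPa
Pore pressure P_p = 1000 kg/m³ × 9.8 m/s² × 25916 m = 2.540×10^8 Pa = 254.0 MPa
Effective stress σ' = σ_v − P_p = 693.5 − 254.0 = 439.57 MPa = 63754 psi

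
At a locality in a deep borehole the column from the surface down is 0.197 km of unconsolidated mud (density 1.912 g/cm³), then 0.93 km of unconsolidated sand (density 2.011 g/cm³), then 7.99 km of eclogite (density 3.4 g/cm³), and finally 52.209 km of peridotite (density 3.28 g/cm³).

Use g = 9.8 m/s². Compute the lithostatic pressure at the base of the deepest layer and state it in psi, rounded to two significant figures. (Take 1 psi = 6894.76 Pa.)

290000 psi

unconsolidated mud: 1912 kg/m³ × 9.8 m/s² × 197 m = 3.691×10^6 Pa = 535.4 psi
unconsolidated sand: 2011 kg/m³ × 9.8 m/s² × 930 m = 1.833×10^7 Pa = 2658 psi
eclogite: 3400 kg/m³ × 9.8 m/s² × 7990 m = 2.662×10^8 Pa = 38613 psi
peridotite: 3280 kg/m³ × 9.8 m/s² × 52209 m = 1.678×10^9 Pa = 2.434×10^5 psi
Total = 535.4 + 2658 + 38613 + 2.434×10^5 = 2.8521×10^5 psi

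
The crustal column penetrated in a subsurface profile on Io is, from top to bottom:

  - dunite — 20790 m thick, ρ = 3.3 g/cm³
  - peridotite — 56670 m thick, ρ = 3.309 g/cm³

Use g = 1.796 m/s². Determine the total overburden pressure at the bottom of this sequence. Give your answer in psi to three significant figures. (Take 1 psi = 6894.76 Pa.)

66700 psi

dunite: 3300 kg/m³ × 1.796 m/s² × 20790 m = 1.232×10^8 Pa = 17871 psi
peridotite: 3309 kg/m³ × 1.796 m/s² × 56670 m = 3.368×10^8 Pa = 48847 psi
Total = 17871 + 48847 = 66718 psi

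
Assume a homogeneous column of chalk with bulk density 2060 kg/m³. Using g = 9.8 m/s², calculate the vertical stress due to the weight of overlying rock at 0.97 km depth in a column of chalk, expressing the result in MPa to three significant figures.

19.6 MPa

chalk: 2060 kg/m³ × 9.8 m/s² × 970 m = 1.958×10^7 Pa = 19.58 MPa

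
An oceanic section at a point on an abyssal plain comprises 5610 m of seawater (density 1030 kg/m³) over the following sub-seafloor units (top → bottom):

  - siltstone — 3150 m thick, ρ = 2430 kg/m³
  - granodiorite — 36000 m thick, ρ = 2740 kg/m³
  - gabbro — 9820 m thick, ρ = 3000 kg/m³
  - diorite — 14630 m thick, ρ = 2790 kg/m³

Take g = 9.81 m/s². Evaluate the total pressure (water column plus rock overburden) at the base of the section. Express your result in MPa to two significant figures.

seawater: 1030 kg/m³ × 9.81 m/s² × 5610 m = 5.669×10^7 Pa = 56.69 MPa
siltstone: 2430 kg/m³ × 9.81 m/s² × 3150 m = 7.509×10^7 Pa = 75.09 MPa
granodiorite: 2740 kg/m³ × 9.81 m/s² × 36000 m = 9.677×10^8 Pa = 967.7 MPa
gabbro: 3000 kg/m³ × 9.81 m/s² × 9820 m = 2.890×10^8 Pa = 289.0 MPa
diorite: 2790 kg/m³ × 9.81 m/s² × 14630 m = 4.004×10^8 Pa = 400.4 MPa
Total = 56.69 + 75.09 + 967.7 + 289.0 + 400.4 = 1788.9 MPa

1800 MPa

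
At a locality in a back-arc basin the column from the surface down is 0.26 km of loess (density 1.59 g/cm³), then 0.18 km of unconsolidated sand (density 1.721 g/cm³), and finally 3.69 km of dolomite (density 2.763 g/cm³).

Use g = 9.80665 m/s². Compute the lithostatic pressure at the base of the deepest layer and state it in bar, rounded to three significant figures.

loess: 1590 kg/m³ × 9.80665 m/s² × 260 m = 4.054×10^6 Pa = 40.54 bar
unconsolidated sand: 1721 kg/m³ × 9.80665 m/s² × 180 m = 3.038×10^6 Pa = 30.38 bar
dolomite: 2763 kg/m³ × 9.80665 m/s² × 3690 m = 9.998×10^7 Pa = 999.8 bar
Total = 40.54 + 30.38 + 999.8 = 1070.8 bar

1070 bar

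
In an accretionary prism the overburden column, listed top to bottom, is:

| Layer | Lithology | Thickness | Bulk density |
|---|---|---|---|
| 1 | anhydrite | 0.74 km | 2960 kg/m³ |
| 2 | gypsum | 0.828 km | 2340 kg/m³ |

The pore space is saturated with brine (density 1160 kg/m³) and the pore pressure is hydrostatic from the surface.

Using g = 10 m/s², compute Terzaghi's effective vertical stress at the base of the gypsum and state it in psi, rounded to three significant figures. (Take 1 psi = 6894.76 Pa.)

3350 psi

Overburden (lithostatic) stress σ_v:
anhydrite: 2960 kg/m³ × 10 m/s² × 740 m = 2.190×10^7 Pa = 21.90 MPa
gypsum: 2340 kg/m³ × 10 m/s² × 828 m = 1.938×10^7 Pa = 19.38 MPa
Total = 21.90 + 19.38 = 41.279 MPa
Pore pressure P_p = 1160 kg/m³ × 10 m/s² × 1568 m = 1.819×10^7 Pa = 18.19 MPa
Effective stress σ' = σ_v − P_p = 41.28 − 18.19 = 23.090 MPa = 3349.0 psi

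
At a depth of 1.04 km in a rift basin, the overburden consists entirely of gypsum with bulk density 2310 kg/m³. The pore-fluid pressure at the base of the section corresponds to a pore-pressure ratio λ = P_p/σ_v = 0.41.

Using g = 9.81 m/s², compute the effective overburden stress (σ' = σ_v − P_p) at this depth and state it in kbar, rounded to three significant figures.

0.139 kbar

Overburden (lithostatic) stress σ_v:
gypsum: 2310 kg/m³ × 9.81 m/s² × 1040 m = 2.357×10^7 Pa = 23.57 MPa
Pore pressure P_p = λ·σ_v = 0.41 × 23.57 MPa = 9.663 MPa
Effective stress σ' = σ_v − P_p = 23.57 − 9.663 = 13.905 MPa = 0.13905 kbar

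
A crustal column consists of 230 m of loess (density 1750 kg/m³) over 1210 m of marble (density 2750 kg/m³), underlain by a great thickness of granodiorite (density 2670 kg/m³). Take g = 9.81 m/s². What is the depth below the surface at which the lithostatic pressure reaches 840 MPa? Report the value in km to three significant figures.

Pressure at base of upper layers: 1750×9.81×230 + 2750×9.81×1210 = 3.659×10^7 Pa = 36.59 MPa
Remaining pressure to be supplied by granodiorite: 8.400×10^8 − 3.659×10^7 = 8.034×10^8 Pa
Additional depth in granodiorite = 8.034×10^8 Pa / (2670 kg/m³ × 9.81 m/s²) = 30673 m
Total depth = 1440 m + 30673 m = 32113 m
= 32.113 km

32.1 km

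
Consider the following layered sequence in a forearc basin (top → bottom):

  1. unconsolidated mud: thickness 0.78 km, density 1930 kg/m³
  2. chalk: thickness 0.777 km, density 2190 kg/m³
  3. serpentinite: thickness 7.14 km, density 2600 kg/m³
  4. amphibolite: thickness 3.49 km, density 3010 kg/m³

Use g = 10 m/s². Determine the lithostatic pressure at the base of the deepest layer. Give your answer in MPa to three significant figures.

323 MPa

unconsolidated mud: 1930 kg/m³ × 10 m/s² × 780 m = 1.505×10^7 Pa = 15.05 MPa
chalk: 2190 kg/m³ × 10 m/s² × 777 m = 1.702×10^7 Pa = 17.02 MPa
serpentinite: 2600 kg/m³ × 10 m/s² × 7140 m = 1.856×10^8 Pa = 185.6 MPa
amphibolite: 3010 kg/m³ × 10 m/s² × 3490 m = 1.050×10^8 Pa = 105.0 MPa
Total = 15.05 + 17.02 + 185.6 + 105.0 = 322.76 MPa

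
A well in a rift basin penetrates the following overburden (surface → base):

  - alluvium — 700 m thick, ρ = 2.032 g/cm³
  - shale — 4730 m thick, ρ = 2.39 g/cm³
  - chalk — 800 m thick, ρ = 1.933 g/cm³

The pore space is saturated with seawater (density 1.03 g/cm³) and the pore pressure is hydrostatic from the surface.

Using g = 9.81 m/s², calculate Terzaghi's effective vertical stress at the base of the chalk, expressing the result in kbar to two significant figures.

Overburden (lithostatic) stress σ_v:
alluvium: 2032 kg/m³ × 9.81 m/s² × 700 m = 1.395×10^7 Pa = 13.95 MPa
shale: 2390 kg/m³ × 9.81 m/s² × 4730 m = 1.109×10^8 Pa = 110.9 MPa
chalk: 1933 kg/m³ × 9.81 m/s² × 800 m = 1.517×10^7 Pa = 15.17 MPa
Total = 13.95 + 110.9 + 15.17 = 140.02 MPa
Pore pressure P_p = 1030 kg/m³ × 9.81 m/s² × 6230 m = 6.295×10^7 Pa = 62.95 MPa
Effective stress σ' = σ_v − P_p = 140.0 − 62.95 = 77.073 MPa = 0.77073 kbar

0.77 kbar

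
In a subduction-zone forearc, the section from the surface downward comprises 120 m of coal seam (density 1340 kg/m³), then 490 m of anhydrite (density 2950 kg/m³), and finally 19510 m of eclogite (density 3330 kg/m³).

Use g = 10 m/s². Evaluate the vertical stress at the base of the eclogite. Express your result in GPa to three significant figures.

0.666 GPa

coal seam: 1340 kg/m³ × 10 m/s² × 120 m = 1.608×10^6 Pa = 1.608×10^-3 GPa
anhydrite: 2950 kg/m³ × 10 m/s² × 490 m = 1.446×10^7 Pa = 0.01446 GPa
eclogite: 3330 kg/m³ × 10 m/s² × 19510 m = 6.497×10^8 Pa = 0.6497 GPa
Total = 1.608×10^-3 + 0.01446 + 0.6497 = 0.66575 GPa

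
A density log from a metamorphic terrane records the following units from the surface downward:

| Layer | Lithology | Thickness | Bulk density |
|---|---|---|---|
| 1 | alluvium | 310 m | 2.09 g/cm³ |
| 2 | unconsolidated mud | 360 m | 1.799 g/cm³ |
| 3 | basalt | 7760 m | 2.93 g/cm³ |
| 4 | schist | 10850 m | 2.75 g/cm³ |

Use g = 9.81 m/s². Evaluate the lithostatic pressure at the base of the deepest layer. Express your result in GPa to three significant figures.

0.528 GPa

alluvium: 2090 kg/m³ × 9.81 m/s² × 310 m = 6.356×10^6 Pa = 6.356×10^-3 GPa
unconsolidated mud: 1799 kg/m³ × 9.81 m/s² × 360 m = 6.353×10^6 Pa = 6.353×10^-3 GPa
basalt: 2930 kg/m³ × 9.81 m/s² × 7760 m = 2.230×10^8 Pa = 0.2230 GPa
schist: 2750 kg/m³ × 9.81 m/s² × 10850 m = 2.927×10^8 Pa = 0.2927 GPa
Total = 6.356×10^-3 + 6.353×10^-3 + 0.2230 + 0.2927 = 0.52846 GPa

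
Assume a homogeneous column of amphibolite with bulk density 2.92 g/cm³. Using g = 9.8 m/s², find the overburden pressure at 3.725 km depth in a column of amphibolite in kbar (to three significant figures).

amphibolite: 2920 kg/m³ × 9.8 m/s² × 3725 m = 1.066×10^8 Pa = 1.066 kbar

1.07 kbar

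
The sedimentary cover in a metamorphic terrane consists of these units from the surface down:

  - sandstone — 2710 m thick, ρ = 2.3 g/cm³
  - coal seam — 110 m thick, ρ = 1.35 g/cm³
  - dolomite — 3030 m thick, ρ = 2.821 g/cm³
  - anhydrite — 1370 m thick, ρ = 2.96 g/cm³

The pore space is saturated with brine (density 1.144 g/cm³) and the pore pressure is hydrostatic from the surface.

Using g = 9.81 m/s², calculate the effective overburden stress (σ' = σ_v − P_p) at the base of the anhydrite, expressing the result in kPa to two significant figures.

110000 kPa

Overburden (lithostatic) stress σ_v:
sandstone: 2300 kg/m³ × 9.81 m/s² × 2710 m = 6.115×10^7 Pa = 61.15 MPa
coal seam: 1350 kg/m³ × 9.81 m/s² × 110 m = 1.457×10^6 Pa = 1.457 MPa
dolomite: 2821 kg/m³ × 9.81 m/s² × 3030 m = 8.385×10^7 Pa = 83.85 MPa
anhydrite: 2960 kg/m³ × 9.81 m/s² × 1370 m = 3.978×10^7 Pa = 39.78 MPa
Total = 61.15 + 1.457 + 83.85 + 39.78 = 186.24 MPa
Pore pressure P_p = 1144 kg/m³ × 9.81 m/s² × 7220 m = 8.103×10^7 Pa = 81.03 MPa
Effective stress σ' = σ_v − P_p = 186.2 − 81.03 = 105.21 MPa = 1.0521×10^5 kPa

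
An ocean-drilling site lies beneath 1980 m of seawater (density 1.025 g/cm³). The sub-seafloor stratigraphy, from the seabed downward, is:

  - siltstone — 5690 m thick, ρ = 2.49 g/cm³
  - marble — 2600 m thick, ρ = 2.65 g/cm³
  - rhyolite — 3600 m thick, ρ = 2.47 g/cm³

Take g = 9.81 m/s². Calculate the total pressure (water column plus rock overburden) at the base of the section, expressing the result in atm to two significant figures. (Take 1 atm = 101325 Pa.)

seawater: 1025 kg/m³ × 9.81 m/s² × 1980 m = 1.991×10^7 Pa = 196.5 atm
siltstone: 2490 kg/m³ × 9.81 m/s² × 5690 m = 1.390×10^8 Pa = 1372 atm
marble: 2650 kg/m³ × 9.81 m/s² × 2600 m = 6.759×10^7 Pa = 667.1 atm
rhyolite: 2470 kg/m³ × 9.81 m/s² × 3600 m = 8.723×10^7 Pa = 860.9 atm
Total = 196.5 + 1372 + 667.1 + 860.9 = 3096.2 atm

3100 atm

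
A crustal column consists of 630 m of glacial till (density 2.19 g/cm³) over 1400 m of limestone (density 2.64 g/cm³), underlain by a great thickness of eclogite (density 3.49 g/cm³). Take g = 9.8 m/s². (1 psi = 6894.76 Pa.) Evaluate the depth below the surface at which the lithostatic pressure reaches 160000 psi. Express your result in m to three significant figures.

32800 m

Pressure at base of upper layers: 2190×9.8×630 + 2640×9.8×1400 = 4.974×10^7 Pa = 7214 psi
Remaining pressure to be supplied by eclogite: 1.103×10^9 − 4.974×10^7 = 1.053×10^9 Pa
Additional depth in eclogite = 1.053×10^9 Pa / (3490 kg/m³ × 9.8 m/s²) = 30800 m
Total depth = 2030 m + 30800 m = 32830 m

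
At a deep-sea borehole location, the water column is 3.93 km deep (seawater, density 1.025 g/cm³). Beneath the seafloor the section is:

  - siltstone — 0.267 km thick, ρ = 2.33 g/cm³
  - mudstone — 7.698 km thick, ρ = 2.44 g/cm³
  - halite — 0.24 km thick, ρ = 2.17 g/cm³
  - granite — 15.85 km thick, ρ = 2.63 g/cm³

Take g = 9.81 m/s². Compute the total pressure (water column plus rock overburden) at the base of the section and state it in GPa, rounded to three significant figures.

0.644 GPa

seawater: 1025 kg/m³ × 9.81 m/s² × 3930 m = 3.952×10^7 Pa = 0.03952 GPa
siltstone: 2330 kg/m³ × 9.81 m/s² × 267 m = 6.103×10^6 Pa = 6.103×10^-3 GPa
mudstone: 2440 kg/m³ × 9.81 m/s² × 7698 m = 1.843×10^8 Pa = 0.1843 GPa
halite: 2170 kg/m³ × 9.81 m/s² × 240 m = 5.109×10^6 Pa = 5.109×10^-3 GPa
granite: 2630 kg/m³ × 9.81 m/s² × 15850 m = 4.089×10^8 Pa = 0.4089 GPa
Total = 0.03952 + 6.103×10^-3 + 0.1843 + 5.109×10^-3 + 0.4089 = 0.64393 GPa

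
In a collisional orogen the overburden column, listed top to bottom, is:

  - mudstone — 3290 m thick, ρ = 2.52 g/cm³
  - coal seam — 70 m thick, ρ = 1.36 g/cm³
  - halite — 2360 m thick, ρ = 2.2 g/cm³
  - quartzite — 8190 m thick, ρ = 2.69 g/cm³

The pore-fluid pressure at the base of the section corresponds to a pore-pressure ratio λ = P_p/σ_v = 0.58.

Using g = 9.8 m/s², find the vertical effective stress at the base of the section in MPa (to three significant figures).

Overburden (lithostatic) stress σ_v:
mudstone: 2520 kg/m³ × 9.8 m/s² × 3290 m = 8.125×10^7 Pa = 81.25 MPa
coal seam: 1360 kg/m³ × 9.8 m/s² × 70 m = 9.330×10^5 Pa = 0.9330 MPa
halite: 2200 kg/m³ × 9.8 m/s² × 2360 m = 5.088×10^7 Pa = 50.88 MPa
quartzite: 2690 kg/m³ × 9.8 m/s² × 8190 m = 2.159×10^8 Pa = 215.9 MPa
Total = 81.25 + 0.9330 + 50.88 + 215.9 = 348.97 MPa
Pore pressure P_p = λ·σ_v = 0.58 × 349.0 MPa = 202.4 MPa
Effective stress σ' = σ_v − P_p = 349.0 − 202.4 = 146.57 MPa

147 MPa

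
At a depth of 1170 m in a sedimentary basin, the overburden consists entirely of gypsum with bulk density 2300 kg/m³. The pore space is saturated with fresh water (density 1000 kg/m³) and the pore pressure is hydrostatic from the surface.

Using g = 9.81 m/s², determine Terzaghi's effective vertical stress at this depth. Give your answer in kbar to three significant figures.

Overburden (lithostatic) stress σ_v:
gypsum: 2300 kg/m³ × 9.81 m/s² × 1170 m = 2.640×10^7 Pa = 26.40 MPa
Pore pressure P_p = 1000 kg/m³ × 9.81 m/s² × 1170 m = 1.148×10^7 Pa = 11.48 MPa
Effective stress σ' = σ_v − P_p = 26.40 − 11.48 = 14.921 MPa = 0.14921 kbar

0.149 kbar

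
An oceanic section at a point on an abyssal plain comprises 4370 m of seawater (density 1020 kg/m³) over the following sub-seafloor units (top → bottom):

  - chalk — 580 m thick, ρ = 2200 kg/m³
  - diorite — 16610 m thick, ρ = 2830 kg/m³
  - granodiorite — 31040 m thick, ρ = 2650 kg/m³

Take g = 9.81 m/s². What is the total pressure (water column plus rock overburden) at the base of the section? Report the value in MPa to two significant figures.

1300 MPa

seawater: 1020 kg/m³ × 9.81 m/s² × 4370 m = 4.373×10^7 Pa = 43.73 MPa
chalk: 2200 kg/m³ × 9.81 m/s² × 580 m = 1.252×10^7 Pa = 12.52 MPa
diorite: 2830 kg/m³ × 9.81 m/s² × 16610 m = 4.611×10^8 Pa = 461.1 MPa
granodiorite: 2650 kg/m³ × 9.81 m/s² × 31040 m = 8.069×10^8 Pa = 806.9 MPa
Total = 43.73 + 12.52 + 461.1 + 806.9 = 1324.3 MPa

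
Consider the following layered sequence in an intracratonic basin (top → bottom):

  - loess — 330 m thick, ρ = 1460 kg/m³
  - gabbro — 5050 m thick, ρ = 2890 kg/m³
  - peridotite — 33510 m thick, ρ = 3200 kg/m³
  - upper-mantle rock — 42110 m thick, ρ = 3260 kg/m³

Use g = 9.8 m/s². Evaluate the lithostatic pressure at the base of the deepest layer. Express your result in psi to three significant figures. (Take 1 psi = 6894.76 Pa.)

loess: 1460 kg/m³ × 9.8 m/s² × 330 m = 4.722×10^6 Pa = 684.8 psi
gabbro: 2890 kg/m³ × 9.8 m/s² × 5050 m = 1.430×10^8 Pa = 20744 psi
peridotite: 3200 kg/m³ × 9.8 m/s² × 33510 m = 1.051×10^9 Pa = 1.524×10^5 psi
upper-mantle rock: 3260 kg/m³ × 9.8 m/s² × 42110 m = 1.345×10^9 Pa = 1.951×10^5 psi
Total = 684.8 + 20744 + 1.524×10^5 + 1.951×10^5 = 3.6897×10^5 psi

369000 psi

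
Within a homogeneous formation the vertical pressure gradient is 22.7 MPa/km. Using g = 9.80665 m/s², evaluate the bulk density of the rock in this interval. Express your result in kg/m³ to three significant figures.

ρ = (dP/dz)/g = 22.7 MPa/km / 9.80665 m/s² = 22700 Pa/m / 9.80665 m/s² = 2314.8 kg/m³

2310 kg/m³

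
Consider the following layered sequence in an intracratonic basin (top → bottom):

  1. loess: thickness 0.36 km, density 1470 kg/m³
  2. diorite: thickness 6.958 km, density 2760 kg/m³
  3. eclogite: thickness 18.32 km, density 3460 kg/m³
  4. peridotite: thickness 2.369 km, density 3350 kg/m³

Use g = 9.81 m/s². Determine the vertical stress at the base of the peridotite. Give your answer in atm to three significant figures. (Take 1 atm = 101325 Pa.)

8820 atm

loess: 1470 kg/m³ × 9.81 m/s² × 360 m = 5.191×10^6 Pa = 51.24 atm
diorite: 2760 kg/m³ × 9.81 m/s² × 6958 m = 1.884×10^8 Pa = 1859 atm
eclogite: 3460 kg/m³ × 9.81 m/s² × 18320 m = 6.218×10^8 Pa = 6137 atm
peridotite: 3350 kg/m³ × 9.81 m/s² × 2369 m = 7.785×10^7 Pa = 768.4 atm
Total = 51.24 + 1859 + 6137 + 768.4 = 8815.8 atm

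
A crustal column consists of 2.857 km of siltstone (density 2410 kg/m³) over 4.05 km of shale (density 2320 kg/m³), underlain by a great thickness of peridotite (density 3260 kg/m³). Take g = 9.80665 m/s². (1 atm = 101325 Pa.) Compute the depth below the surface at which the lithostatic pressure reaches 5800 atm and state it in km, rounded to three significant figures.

20.3 km

Pressure at base of upper layers: 2410×9.80665×2857 + 2320×9.80665×4050 = 1.597×10^8 Pa = 1576 atm
Remaining pressure to be supplied by peridotite: 5.877×10^8 − 1.597×10^8 = 4.280×10^8 Pa
Additional depth in peridotite = 4.280×10^8 Pa / (3260 kg/m³ × 9.80665 m/s²) = 13388 m
Total depth = 6907 m + 13388 m = 20295 m
= 20.295 km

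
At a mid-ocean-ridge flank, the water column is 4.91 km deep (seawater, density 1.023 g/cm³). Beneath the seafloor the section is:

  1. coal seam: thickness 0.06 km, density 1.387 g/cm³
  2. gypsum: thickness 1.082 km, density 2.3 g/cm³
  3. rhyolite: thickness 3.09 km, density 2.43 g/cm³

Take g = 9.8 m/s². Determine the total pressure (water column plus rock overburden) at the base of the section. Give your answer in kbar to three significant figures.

1.48 kbar

seawater: 1023 kg/m³ × 9.8 m/s² × 4910 m = 4.922×10^7 Pa = 0.4922 kbar
coal seam: 1387 kg/m³ × 9.8 m/s² × 60 m = 8.156×10^5 Pa = 8.156×10^-3 kbar
gypsum: 2300 kg/m³ × 9.8 m/s² × 1082 m = 2.439×10^7 Pa = 0.2439 kbar
rhyolite: 2430 kg/m³ × 9.8 m/s² × 3090 m = 7.359×10^7 Pa = 0.7359 kbar
Total = 0.4922 + 8.156×10^-3 + 0.2439 + 0.7359 = 1.4801 kbar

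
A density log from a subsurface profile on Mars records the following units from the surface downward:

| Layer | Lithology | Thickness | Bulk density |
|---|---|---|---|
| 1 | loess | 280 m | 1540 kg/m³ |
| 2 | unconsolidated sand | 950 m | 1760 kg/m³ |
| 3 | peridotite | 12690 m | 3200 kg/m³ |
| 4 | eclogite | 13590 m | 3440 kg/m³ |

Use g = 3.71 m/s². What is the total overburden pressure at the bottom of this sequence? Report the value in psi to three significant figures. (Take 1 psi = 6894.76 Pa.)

48100 psi

loess: 1540 kg/m³ × 3.71 m/s² × 280 m = 1.600×10^6 Pa = 232.0 psi
unconsolidated sand: 1760 kg/m³ × 3.71 m/s² × 950 m = 6.203×10^6 Pa = 899.7 psi
peridotite: 3200 kg/m³ × 3.71 m/s² × 12690 m = 1.507×10^8 Pa = 21851 psi
eclogite: 3440 kg/m³ × 3.71 m/s² × 13590 m = 1.734×10^8 Pa = 25155 psi
Total = 232.0 + 899.7 + 21851 + 25155 = 48138 psi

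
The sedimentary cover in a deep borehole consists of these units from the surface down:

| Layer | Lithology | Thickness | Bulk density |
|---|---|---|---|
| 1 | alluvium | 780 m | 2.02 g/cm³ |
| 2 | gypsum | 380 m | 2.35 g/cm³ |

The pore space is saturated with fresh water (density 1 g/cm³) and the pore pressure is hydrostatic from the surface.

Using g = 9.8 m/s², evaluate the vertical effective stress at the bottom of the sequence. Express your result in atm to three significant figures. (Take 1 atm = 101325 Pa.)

127 atm

Overburden (lithostatic) stress σ_v:
alluvium: 2020 kg/m³ × 9.8 m/s² × 780 m = 1.544×10^7 Pa = 15.44 MPa
gypsum: 2350 kg/m³ × 9.8 m/s² × 380 m = 8.751×10^6 Pa = 8.751 MPa
Total = 15.44 + 8.751 = 24.192 MPa
Pore pressure P_p = 1000 kg/m³ × 9.8 m/s² × 1160 m = 1.137×10^7 Pa = 11.37 MPa
Effective stress σ' = σ_v − P_p = 24.19 − 11.37 = 12.824 MPa = 126.57 atm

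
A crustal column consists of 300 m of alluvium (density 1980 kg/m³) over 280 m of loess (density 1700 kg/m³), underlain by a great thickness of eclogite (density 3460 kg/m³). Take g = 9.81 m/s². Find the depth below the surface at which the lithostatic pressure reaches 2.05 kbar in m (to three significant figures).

Pressure at base of upper layers: 1980×9.81×300 + 1700×9.81×280 = 1.050×10^7 Pa = 0.1050 kbar
Remaining pressure to be supplied by eclogite: 2.050×10^8 − 1.050×10^7 = 1.945×10^8 Pa
Additional depth in eclogite = 1.945×10^8 Pa / (3460 kg/m³ × 9.81 m/s²) = 5730.4 m
Total depth = 580 m + 5730.4 m = 6310.4 m

6310 m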